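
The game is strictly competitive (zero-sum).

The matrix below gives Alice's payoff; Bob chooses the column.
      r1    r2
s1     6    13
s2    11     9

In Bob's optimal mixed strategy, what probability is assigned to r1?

4/9

Row minima are 6 and 9, so Alice's maximin is 9; column maxima are 11 and 13, so Bob's minimax is 11. These differ, so the equilibrium is in mixed strategies.
Let Bob play r1 with probability q. Alice is indifferent when 6q + 13(1−q) = 11q + 9(1−q), giving q = 4/9.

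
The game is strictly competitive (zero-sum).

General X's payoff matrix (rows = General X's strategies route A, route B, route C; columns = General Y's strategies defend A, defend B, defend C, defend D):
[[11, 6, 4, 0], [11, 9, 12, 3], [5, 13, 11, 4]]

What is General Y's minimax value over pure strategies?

4

The worst case (largest entry) in each column is defend A: 11, defend B: 13, defend C: 12, defend D: 4.
The best (smallest) of these is 4.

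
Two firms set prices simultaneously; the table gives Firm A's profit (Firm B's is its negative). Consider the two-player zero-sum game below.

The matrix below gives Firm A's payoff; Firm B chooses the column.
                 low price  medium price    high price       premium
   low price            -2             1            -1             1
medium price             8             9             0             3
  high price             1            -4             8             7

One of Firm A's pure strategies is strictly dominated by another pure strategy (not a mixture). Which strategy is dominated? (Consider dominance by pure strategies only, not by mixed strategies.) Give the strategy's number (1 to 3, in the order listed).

1

Compare low price with medium price: 8 > -2, 9 > 1, 0 > -1, 3 > 1.
So medium price strictly dominates low price for Firm A; low price is strictly dominated.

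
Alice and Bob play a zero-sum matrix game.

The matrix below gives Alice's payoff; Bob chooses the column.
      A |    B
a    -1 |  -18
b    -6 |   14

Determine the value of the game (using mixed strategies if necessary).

Row minima are -18 and -6, so Alice's maximin is -6; column maxima are -1 and 14, so Bob's minimax is -1. These differ, so the equilibrium is in mixed strategies.
Let Alice play a with probability p. Bob is indifferent when −p − 6(1−p) = −18p + 14(1−p), giving p = 20/37.
Let Bob play A with probability q. Alice is indifferent when −q − 18(1−q) = −6q + 14(1−q), giving q = 32/37.
The value is -1·(32/37) + (-18)·(5/37) = -122/37.

-122/37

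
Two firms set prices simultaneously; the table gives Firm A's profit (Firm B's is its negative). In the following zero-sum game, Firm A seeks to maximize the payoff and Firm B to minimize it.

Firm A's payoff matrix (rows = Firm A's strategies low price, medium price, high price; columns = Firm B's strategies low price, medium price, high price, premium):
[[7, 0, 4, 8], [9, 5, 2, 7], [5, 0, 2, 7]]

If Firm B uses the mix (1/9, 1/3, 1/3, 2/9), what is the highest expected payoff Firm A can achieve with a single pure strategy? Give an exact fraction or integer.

low price: (7)·(1/9) + (0)·(1/3) + (4)·(1/3) + (8)·(2/9) = 35/9.
medium price: (9)·(1/9) + (5)·(1/3) + (2)·(1/3) + (7)·(2/9) = 44/9.
high price: (5)·(1/9) + (0)·(1/3) + (2)·(1/3) + (7)·(2/9) = 25/9.
The best pure response is medium price with expected payoff 44/9.

44/9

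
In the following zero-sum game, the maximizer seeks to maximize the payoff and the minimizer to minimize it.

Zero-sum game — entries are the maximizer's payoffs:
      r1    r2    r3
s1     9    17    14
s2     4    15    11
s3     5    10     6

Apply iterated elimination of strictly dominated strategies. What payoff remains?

9

Column r3 is strictly dominated by r1 for the minimizer (9<14, 4<11, 5<6); eliminate r3.
Row s3 is strictly dominated by row s1 (9>5, 17>10); eliminate s3.
Column r2 is strictly dominated by r1 for the minimizer (9<17, 4<15); eliminate r2.
Row s2 is strictly dominated by row s1 (9>4); eliminate s2.
Only (s1, r1) remains, with payoff 9.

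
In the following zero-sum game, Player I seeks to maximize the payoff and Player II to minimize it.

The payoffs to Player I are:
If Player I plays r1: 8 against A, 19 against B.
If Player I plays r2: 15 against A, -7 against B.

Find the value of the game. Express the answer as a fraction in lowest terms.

31/3

Row minima are 8 and -7, so Player I's maximin is 8; column maxima are 15 and 19, so Player II's minimax is 15. These differ, so the equilibrium is in mixed strategies.
Let Player I play r1 with probability p. Player II is indifferent when 8p + 15(1−p) = 19p − 7(1−p), giving p = 2/3.
Let Player II play A with probability q. Player I is indifferent when 8q + 19(1−q) = 15q − 7(1−q), giving q = 26/33.
The value is 8·(26/33) + (19)·(7/33) = 31/3.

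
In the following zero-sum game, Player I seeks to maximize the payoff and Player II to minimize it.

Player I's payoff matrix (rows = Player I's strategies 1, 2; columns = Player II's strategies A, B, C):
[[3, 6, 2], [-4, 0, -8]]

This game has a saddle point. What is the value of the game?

2

Row minima: 2, -8 → Player I's maximin is 2.
Column maxima: 3, 6, 2 → Player II's minimax is 2.
They coincide at (1, C), so the value is 2.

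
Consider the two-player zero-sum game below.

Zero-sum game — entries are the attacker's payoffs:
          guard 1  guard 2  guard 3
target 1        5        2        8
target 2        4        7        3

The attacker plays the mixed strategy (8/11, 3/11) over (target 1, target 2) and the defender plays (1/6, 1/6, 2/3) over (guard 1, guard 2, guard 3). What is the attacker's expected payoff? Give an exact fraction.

Against (1/6, 1/6, 2/3), each row's expected payoff is target 1: 13/2; target 2: 23/6.
Taking the (8/11, 3/11)-weighted average: (8/11)·(13/2) + (3/11)·(23/6) = 127/22.

127/22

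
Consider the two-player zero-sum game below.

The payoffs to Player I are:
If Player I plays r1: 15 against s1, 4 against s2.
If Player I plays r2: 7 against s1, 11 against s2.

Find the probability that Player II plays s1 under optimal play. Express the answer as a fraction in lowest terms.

7/15

Row minima are 4 and 7, so Player I's maximin is 7; column maxima are 15 and 11, so Player II's minimax is 11. These differ, so the equilibrium is in mixed strategies.
Let Player II play s1 with probability q. Player I is indifferent when 15q + 4(1−q) = 7q + 11(1−q), giving q = 7/15.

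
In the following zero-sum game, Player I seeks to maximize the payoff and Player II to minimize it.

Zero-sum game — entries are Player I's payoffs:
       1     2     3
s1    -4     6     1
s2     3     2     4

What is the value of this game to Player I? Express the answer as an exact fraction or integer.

26/11

Column 3 is strictly dominated by 1 for Player II (it gives Player I more in every row).
The remaining 2×2 game on (s1, s2) × (1, 2) has no saddle point. Let Player I play s1 with probability p; indifference gives −4p + 3(1−p) = 6p + 2(1−p), so p = 1/11.
Similarly Player II's optimal q on 1 is 4/11, and the value is -4·(4/11) + (6)·(7/11) = 26/11.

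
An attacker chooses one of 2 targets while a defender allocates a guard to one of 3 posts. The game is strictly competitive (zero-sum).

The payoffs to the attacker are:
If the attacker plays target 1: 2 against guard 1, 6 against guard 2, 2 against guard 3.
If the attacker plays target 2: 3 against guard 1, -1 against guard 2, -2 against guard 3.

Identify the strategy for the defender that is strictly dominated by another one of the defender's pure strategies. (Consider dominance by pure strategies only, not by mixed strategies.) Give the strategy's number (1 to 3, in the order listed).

2

The defender prefers columns that give the attacker less. Compare guard 2 with guard 3: 2 < 6, -2 < -1.
So guard 3 strictly dominates guard 2 for the defender; guard 2 is strictly dominated.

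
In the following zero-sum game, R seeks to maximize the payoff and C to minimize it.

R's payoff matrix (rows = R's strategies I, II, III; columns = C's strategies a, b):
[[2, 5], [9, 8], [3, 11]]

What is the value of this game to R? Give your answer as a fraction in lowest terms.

25/3

Row I is strictly dominated by row III, so R never plays it.
The remaining 2×2 game on (II, III) × (a, b) has no saddle point. Let R play II with probability p; indifference gives 9p + 3(1−p) = 8p + 11(1−p), so p = 8/9.
Similarly C's optimal q on a is 1/3, and the value is 9·(1/3) + (8)·(2/3) = 25/3.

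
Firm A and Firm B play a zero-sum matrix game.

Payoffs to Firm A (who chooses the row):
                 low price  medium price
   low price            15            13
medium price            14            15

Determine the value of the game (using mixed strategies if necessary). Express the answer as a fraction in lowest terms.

43/3

Row minima are 13 and 14, so Firm A's maximin is 14; column maxima are 15 and 15, so Firm B's minimax is 15. These differ, so the equilibrium is in mixed strategies.
Let Firm A play low price with probability p. Firm B is indifferent when 15p + 14(1−p) = 13p + 15(1−p), giving p = 1/3.
Let Firm B play low price with probability q. Firm A is indifferent when 15q + 13(1−q) = 14q + 15(1−q), giving q = 2/3.
The value is 15·(2/3) + (13)·(1/3) = 43/3.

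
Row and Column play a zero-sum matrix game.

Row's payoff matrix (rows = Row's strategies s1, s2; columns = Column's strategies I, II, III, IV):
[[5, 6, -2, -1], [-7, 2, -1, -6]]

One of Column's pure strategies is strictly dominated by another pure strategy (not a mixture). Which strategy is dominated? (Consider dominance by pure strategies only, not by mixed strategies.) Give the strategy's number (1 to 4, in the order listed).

2

Column prefers columns that give Row less. Compare II with I: 5 < 6, -7 < 2.
So I strictly dominates II for Column; II is strictly dominated.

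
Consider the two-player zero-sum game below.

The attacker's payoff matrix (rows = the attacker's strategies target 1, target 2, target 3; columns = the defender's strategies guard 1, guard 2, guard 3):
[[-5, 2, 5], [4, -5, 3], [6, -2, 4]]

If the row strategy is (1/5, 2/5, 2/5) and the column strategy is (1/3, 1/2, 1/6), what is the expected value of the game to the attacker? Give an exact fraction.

Against (1/3, 1/2, 1/6), each row's expected payoff is target 1: 1/6; target 2: -2/3; target 3: 5/3.
Taking the (1/5, 2/5, 2/5)-weighted average: (1/5)·(1/6) + (2/5)·(-2/3) + (2/5)·(5/3) = 13/30.

13/30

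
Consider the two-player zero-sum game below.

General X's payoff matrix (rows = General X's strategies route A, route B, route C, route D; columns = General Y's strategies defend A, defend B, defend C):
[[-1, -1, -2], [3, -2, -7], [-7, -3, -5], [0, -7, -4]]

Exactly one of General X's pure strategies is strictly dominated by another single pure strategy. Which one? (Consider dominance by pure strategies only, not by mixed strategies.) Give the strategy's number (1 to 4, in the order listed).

3

Compare route C with route A: -1 > -7, -1 > -3, -2 > -5.
So route A strictly dominates route C for General X; route C is strictly dominated.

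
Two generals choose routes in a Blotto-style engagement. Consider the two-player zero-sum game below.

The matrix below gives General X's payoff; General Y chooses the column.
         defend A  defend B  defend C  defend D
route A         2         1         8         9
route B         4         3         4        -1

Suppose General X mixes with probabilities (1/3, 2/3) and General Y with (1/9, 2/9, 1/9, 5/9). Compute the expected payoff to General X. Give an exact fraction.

25/9

Against (1/9, 2/9, 1/9, 5/9), each row's expected payoff is route A: 19/3; route B: 1.
Taking the (1/3, 2/3)-weighted average: (1/3)·(19/3) + (2/3)·(1) = 25/9.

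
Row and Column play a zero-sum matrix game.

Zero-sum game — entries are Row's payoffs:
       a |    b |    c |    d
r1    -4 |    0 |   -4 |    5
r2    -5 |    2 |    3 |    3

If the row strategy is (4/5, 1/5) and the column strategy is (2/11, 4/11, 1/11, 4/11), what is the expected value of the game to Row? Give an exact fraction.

9/11

Against (2/11, 4/11, 1/11, 4/11), each row's expected payoff is r1: 8/11; r2: 13/11.
Taking the (4/5, 1/5)-weighted average: (4/5)·(8/11) + (1/5)·(13/11) = 9/11.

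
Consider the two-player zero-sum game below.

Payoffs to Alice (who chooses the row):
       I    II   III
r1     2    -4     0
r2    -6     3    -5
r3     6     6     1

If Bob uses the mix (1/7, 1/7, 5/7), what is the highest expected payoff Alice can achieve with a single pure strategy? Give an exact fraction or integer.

r1: (2)·(1/7) + (-4)·(1/7) + (0)·(5/7) = -2/7.
r2: (-6)·(1/7) + (3)·(1/7) + (-5)·(5/7) = -4.
r3: (6)·(1/7) + (6)·(1/7) + (1)·(5/7) = 17/7.
The best pure response is r3 with expected payoff 17/7.

17/7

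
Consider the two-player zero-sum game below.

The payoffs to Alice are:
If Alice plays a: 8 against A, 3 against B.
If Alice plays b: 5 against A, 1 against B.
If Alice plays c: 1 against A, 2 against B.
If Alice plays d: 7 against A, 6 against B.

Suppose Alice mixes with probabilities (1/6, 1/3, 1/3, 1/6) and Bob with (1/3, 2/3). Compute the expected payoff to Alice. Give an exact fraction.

19/6

Against (1/3, 2/3), each row's expected payoff is a: 14/3; b: 7/3; c: 5/3; d: 19/3.
Taking the (1/6, 1/3, 1/3, 1/6)-weighted average: (1/6)·(14/3) + (1/3)·(7/3) + (1/3)·(5/3) + (1/6)·(19/3) = 19/6.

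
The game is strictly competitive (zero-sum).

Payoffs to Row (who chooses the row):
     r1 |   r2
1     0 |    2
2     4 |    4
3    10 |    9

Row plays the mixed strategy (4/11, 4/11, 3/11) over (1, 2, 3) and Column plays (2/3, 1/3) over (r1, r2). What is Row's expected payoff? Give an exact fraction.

Against (2/3, 1/3), each row's expected payoff is 1: 2/3; 2: 4; 3: 29/3.
Taking the (4/11, 4/11, 3/11)-weighted average: (4/11)·(2/3) + (4/11)·(4) + (3/11)·(29/3) = 13/3.

13/3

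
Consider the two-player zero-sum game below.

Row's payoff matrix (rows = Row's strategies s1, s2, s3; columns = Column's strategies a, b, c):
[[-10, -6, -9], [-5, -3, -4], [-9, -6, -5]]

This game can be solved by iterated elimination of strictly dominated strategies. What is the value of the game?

-5

Row s3 is strictly dominated by row s2 (-5>-9, -3>-6, -4>-5); eliminate s3.
Row s1 is strictly dominated by row s2 (-5>-10, -3>-6, -4>-9); eliminate s1.
Column c is strictly dominated by a for Column (-5<-4); eliminate c.
Column b is strictly dominated by a for Column (-5<-3); eliminate b.
Only (s2, a) remains, with payoff -5.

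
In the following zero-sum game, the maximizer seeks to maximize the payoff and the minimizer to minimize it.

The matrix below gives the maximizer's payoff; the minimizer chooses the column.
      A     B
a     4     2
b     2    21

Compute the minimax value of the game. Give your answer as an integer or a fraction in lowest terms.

Row minima are 2 and 2, so the maximizer's maximin is 2; column maxima are 4 and 21, so the minimizer's minimax is 4. These differ, so the equilibrium is in mixed strategies.
Let the maximizer play a with probability p. The minimizer is indifferent when 4p + 2(1−p) = 2p + 21(1−p), giving p = 19/21.
Let the minimizer play A with probability q. The maximizer is indifferent when 4q + 2(1−q) = 2q + 21(1−q), giving q = 19/21.
The value is 4·(19/21) + (2)·(2/21) = 80/21.

80/21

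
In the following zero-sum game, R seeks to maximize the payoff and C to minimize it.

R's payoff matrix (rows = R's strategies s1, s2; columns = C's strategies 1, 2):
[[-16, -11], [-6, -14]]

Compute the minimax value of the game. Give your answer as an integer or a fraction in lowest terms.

-158/13

Row minima are -16 and -14, so R's maximin is -14; column maxima are -6 and -11, so C's minimax is -11. These differ, so the equilibrium is in mixed strategies.
Let R play s1 with probability p. C is indifferent when −16p − 6(1−p) = −11p − 14(1−p), giving p = 8/13.
Let C play 1 with probability q. R is indifferent when −16q − 11(1−q) = −6q − 14(1−q), giving q = 3/13.
The value is -16·(3/13) + (-11)·(10/13) = -158/13.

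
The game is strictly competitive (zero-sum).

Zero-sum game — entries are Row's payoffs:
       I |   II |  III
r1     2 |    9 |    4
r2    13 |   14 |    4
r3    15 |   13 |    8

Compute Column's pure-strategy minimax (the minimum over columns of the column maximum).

The worst case (largest entry) in each column is I: 15, II: 14, III: 8.
The best (smallest) of these is 8.

8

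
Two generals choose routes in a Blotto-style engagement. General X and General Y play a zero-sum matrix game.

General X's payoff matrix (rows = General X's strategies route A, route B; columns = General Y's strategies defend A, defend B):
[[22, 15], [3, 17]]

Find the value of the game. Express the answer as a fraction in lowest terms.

47/3

Row minima are 15 and 3, so General X's maximin is 15; column maxima are 22 and 17, so General Y's minimax is 17. These differ, so the equilibrium is in mixed strategies.
Let General X play route A with probability p. General Y is indifferent when 22p + 3(1−p) = 15p + 17(1−p), giving p = 2/3.
Let General Y play defend A with probability q. General X is indifferent when 22q + 15(1−q) = 3q + 17(1−q), giving q = 2/21.
The value is 22·(2/21) + (15)·(19/21) = 47/3.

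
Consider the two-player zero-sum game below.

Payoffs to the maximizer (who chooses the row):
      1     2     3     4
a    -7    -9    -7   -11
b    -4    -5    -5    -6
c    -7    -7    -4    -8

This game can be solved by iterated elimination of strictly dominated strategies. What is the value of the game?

-6

Row a is strictly dominated by row b (-4>-7, -5>-9, -5>-7, -6>-11); eliminate a.
Column 2 is strictly dominated by 4 for the minimizer (-6<-5, -8<-7); eliminate 2.
Column 3 is strictly dominated by 4 for the minimizer (-6<-5, -8<-4); eliminate 3.
Row c is strictly dominated by row b (-4>-7, -6>-8); eliminate c.
Column 1 is strictly dominated by 4 for the minimizer (-6<-4); eliminate 1.
Only (b, 4) remains, with payoff -6.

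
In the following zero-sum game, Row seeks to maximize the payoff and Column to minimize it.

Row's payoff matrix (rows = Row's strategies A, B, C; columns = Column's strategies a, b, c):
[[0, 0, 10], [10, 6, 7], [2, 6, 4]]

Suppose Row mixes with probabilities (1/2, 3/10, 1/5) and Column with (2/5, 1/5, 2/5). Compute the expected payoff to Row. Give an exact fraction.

Against (2/5, 1/5, 2/5), each row's expected payoff is A: 4; B: 8; C: 18/5.
Taking the (1/2, 3/10, 1/5)-weighted average: (1/2)·(4) + (3/10)·(8) + (1/5)·(18/5) = 128/25.

128/25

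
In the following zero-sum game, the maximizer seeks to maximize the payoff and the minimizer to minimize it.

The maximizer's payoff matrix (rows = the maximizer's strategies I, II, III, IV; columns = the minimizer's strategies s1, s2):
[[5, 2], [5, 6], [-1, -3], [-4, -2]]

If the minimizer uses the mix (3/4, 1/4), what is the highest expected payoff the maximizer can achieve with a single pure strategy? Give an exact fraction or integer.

I: (5)·(3/4) + (2)·(1/4) = 17/4.
II: (5)·(3/4) + (6)·(1/4) = 21/4.
III: (-1)·(3/4) + (-3)·(1/4) = -3/2.
IV: (-4)·(3/4) + (-2)·(1/4) = -7/2.
The best pure response is II with expected payoff 21/4.

21/4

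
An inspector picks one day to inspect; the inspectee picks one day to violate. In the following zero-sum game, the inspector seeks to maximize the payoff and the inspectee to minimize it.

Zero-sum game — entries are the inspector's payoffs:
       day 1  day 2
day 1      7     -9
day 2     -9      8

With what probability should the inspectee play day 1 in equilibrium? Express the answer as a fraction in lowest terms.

17/33

Row minima are -9 and -9, so the inspector's maximin is -9; column maxima are 7 and 8, so the inspectee's minimax is 7. These differ, so the equilibrium is in mixed strategies.
Let the inspectee play day 1 with probability q. The inspector is indifferent when 7q − 9(1−q) = −9q + 8(1−q), giving q = 17/33.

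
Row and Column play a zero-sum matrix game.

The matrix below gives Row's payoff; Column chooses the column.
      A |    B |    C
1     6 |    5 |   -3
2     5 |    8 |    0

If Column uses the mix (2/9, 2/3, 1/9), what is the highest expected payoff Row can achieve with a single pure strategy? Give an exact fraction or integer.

58/9

1: (6)·(2/9) + (5)·(2/3) + (-3)·(1/9) = 13/3.
2: (5)·(2/9) + (8)·(2/3) + (0)·(1/9) = 58/9.
The best pure response is 2 with expected payoff 58/9.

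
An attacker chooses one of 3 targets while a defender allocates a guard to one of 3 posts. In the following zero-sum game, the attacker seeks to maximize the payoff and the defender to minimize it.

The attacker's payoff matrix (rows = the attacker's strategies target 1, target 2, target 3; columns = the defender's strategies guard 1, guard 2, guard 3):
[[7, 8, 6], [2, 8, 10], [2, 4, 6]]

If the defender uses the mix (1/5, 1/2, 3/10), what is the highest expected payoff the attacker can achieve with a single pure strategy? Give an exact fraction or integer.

37/5

target 1: (7)·(1/5) + (8)·(1/2) + (6)·(3/10) = 36/5.
target 2: (2)·(1/5) + (8)·(1/2) + (10)·(3/10) = 37/5.
target 3: (2)·(1/5) + (4)·(1/2) + (6)·(3/10) = 21/5.
The best pure response is target 2 with expected payoff 37/5.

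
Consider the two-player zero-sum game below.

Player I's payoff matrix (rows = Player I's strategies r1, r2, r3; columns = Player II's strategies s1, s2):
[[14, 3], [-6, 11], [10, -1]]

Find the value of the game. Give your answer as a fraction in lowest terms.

43/7

Row r3 is strictly dominated by row r1, so Player I never plays it.
The remaining 2×2 game on (r1, r2) × (s1, s2) has no saddle point. Let Player I play r1 with probability p; indifference gives 14p − 6(1−p) = 3p + 11(1−p), so p = 17/28.
Similarly Player II's optimal q on s1 is 2/7, and the value is 14·(2/7) + (3)·(5/7) = 43/7.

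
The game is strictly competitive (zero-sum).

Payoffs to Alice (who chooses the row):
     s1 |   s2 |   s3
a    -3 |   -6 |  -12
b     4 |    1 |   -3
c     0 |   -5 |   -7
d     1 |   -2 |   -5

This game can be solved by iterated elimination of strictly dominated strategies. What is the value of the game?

-3

Column s2 is strictly dominated by s3 for Bob (-12<-6, -3<1, -7<-5, -5<-2); eliminate s2.
Row d is strictly dominated by row b (4>1, -3>-5); eliminate d.
Column s1 is strictly dominated by s3 for Bob (-12<-3, -3<4, -7<0); eliminate s1.
Row c is strictly dominated by row b (-3>-7); eliminate c.
Row a is strictly dominated by row b (-3>-12); eliminate a.
Only (b, s3) remains, with payoff -3.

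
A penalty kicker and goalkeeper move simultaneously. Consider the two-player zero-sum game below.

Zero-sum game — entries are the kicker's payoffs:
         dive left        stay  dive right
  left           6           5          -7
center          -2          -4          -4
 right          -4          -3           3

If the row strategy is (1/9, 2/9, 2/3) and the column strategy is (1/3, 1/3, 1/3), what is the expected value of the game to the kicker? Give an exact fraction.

-40/27

Against (1/3, 1/3, 1/3), each row's expected payoff is left: 4/3; center: -10/3; right: -4/3.
Taking the (1/9, 2/9, 2/3)-weighted average: (1/9)·(4/3) + (2/9)·(-10/3) + (2/3)·(-4/3) = -40/27.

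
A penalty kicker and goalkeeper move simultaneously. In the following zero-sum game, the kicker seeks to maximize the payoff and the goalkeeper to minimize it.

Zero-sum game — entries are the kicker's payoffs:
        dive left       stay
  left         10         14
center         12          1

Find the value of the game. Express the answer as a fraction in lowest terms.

158/15

Row minima are 10 and 1, so the kicker's maximin is 10; column maxima are 12 and 14, so the goalkeeper's minimax is 12. These differ, so the equilibrium is in mixed strategies.
Let the kicker play left with probability p. The goalkeeper is indifferent when 10p + 12(1−p) = 14p + (1−p), giving p = 11/15.
Let the goalkeeper play dive left with probability q. The kicker is indifferent when 10q + 14(1−q) = 12q + (1−q), giving q = 13/15.
The value is 10·(13/15) + (14)·(2/15) = 158/15.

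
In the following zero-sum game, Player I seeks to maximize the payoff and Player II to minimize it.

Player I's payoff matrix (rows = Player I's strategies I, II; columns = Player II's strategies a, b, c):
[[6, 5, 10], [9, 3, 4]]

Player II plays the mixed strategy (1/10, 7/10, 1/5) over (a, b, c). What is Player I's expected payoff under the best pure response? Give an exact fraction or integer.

I: (6)·(1/10) + (5)·(7/10) + (10)·(1/5) = 61/10.
II: (9)·(1/10) + (3)·(7/10) + (4)·(1/5) = 19/5.
The best pure response is I with expected payoff 61/10.

61/10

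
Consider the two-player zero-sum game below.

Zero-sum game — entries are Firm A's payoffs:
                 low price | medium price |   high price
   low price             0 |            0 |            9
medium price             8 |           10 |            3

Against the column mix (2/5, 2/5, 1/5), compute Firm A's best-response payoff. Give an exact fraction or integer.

low price: (0)·(2/5) + (0)·(2/5) + (9)·(1/5) = 9/5.
medium price: (8)·(2/5) + (10)·(2/5) + (3)·(1/5) = 39/5.
The best pure response is medium price with expected payoff 39/5.

39/5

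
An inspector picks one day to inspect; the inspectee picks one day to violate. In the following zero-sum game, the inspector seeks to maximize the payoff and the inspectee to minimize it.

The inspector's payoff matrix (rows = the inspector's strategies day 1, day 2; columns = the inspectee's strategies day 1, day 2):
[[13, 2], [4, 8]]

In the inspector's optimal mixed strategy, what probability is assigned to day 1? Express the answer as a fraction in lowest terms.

4/15

Row minima are 2 and 4, so the inspector's maximin is 4; column maxima are 13 and 8, so the inspectee's minimax is 8. These differ, so the equilibrium is in mixed strategies.
Let the inspector play day 1 with probability p. The inspectee is indifferent when 13p + 4(1−p) = 2p + 8(1−p), giving p = 4/15.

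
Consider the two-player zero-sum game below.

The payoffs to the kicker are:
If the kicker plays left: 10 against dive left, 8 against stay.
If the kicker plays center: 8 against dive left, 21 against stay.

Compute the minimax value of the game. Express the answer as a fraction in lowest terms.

Row minima are 8 and 8, so the kicker's maximin is 8; column maxima are 10 and 21, so the goalkeeper's minimax is 10. These differ, so the equilibrium is in mixed strategies.
Let the kicker play left with probability p. The goalkeeper is indifferent when 10p + 8(1−p) = 8p + 21(1−p), giving p = 13/15.
Let the goalkeeper play dive left with probability q. The kicker is indifferent when 10q + 8(1−q) = 8q + 21(1−q), giving q = 13/15.
The value is 10·(13/15) + (8)·(2/15) = 146/15.

146/15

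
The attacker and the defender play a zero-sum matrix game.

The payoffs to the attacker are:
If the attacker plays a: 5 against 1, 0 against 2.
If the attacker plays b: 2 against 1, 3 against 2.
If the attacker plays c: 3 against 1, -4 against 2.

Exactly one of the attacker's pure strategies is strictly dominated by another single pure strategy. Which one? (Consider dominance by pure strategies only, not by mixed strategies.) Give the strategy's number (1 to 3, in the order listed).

3

Compare c with a: 5 > 3, 0 > -4.
So a strictly dominates c for the attacker; c is strictly dominated.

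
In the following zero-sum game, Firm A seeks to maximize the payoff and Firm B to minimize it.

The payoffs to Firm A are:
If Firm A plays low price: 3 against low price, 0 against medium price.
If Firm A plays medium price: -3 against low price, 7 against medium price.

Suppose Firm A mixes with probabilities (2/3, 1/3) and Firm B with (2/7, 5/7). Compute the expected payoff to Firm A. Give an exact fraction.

41/21

Against (2/7, 5/7), each row's expected payoff is low price: 6/7; medium price: 29/7.
Taking the (2/3, 1/3)-weighted average: (2/3)·(6/7) + (1/3)·(29/7) = 41/21.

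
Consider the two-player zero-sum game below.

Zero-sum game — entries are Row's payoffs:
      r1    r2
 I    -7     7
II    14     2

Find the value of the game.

Row minima are -7 and 2, so Row's maximin is 2; column maxima are 14 and 7, so Column's minimax is 7. These differ, so the equilibrium is in mixed strategies.
Let Row play I with probability p. Column is indifferent when −7p + 14(1−p) = 7p + 2(1−p), giving p = 6/13.
Let Column play r1 with probability q. Row is indifferent when −7q + 7(1−q) = 14q + 2(1−q), giving q = 5/26.
The value is -7·(5/26) + (7)·(21/26) = 56/13.

56/13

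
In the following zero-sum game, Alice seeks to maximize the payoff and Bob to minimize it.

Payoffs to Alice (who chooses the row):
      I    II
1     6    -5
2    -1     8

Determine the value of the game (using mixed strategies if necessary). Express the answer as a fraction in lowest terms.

43/20

Row minima are -5 and -1, so Alice's maximin is -1; column maxima are 6 and 8, so Bob's minimax is 6. These differ, so the equilibrium is in mixed strategies.
Let Alice play 1 with probability p. Bob is indifferent when 6p − (1−p) = −5p + 8(1−p), giving p = 9/20.
Let Bob play I with probability q. Alice is indifferent when 6q − 5(1−q) = −q + 8(1−q), giving q = 13/20.
The value is 6·(13/20) + (-5)·(7/20) = 43/20.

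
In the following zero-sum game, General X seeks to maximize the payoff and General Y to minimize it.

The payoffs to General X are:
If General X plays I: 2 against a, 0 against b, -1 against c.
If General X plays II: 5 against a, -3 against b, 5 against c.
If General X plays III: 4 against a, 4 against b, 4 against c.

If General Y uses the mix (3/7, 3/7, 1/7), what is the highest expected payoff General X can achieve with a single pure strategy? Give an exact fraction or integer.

4

I: (2)·(3/7) + (0)·(3/7) + (-1)·(1/7) = 5/7.
II: (5)·(3/7) + (-3)·(3/7) + (5)·(1/7) = 11/7.
III: (4)·(3/7) + (4)·(3/7) + (4)·(1/7) = 4.
The best pure response is III with expected payoff 4.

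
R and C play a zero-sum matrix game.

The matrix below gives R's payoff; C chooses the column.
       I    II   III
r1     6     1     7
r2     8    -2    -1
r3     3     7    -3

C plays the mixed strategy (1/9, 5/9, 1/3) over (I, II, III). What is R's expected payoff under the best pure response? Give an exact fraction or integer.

32/9

r1: (6)·(1/9) + (1)·(5/9) + (7)·(1/3) = 32/9.
r2: (8)·(1/9) + (-2)·(5/9) + (-1)·(1/3) = -5/9.
r3: (3)·(1/9) + (7)·(5/9) + (-3)·(1/3) = 29/9.
The best pure response is r1 with expected payoff 32/9.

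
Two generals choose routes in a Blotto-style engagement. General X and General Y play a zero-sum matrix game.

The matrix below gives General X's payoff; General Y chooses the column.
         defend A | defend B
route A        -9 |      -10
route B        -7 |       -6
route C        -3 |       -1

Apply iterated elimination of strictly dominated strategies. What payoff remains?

Row route A is strictly dominated by row route B (-7>-9, -6>-10); eliminate route A.
Column defend B is strictly dominated by defend A for General Y (-7<-6, -3<-1); eliminate defend B.
Row route B is strictly dominated by row route C (-3>-7); eliminate route B.
Only (route C, defend A) remains, with payoff -3.

-3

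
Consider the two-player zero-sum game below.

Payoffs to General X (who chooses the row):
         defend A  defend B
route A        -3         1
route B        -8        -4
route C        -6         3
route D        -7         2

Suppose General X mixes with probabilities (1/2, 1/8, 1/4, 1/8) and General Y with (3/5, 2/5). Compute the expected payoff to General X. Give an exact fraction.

Against (3/5, 2/5), each row's expected payoff is route A: -7/5; route B: -32/5; route C: -12/5; route D: -17/5.
Taking the (1/2, 1/8, 1/4, 1/8)-weighted average: (1/2)·(-7/5) + (1/8)·(-32/5) + (1/4)·(-12/5) + (1/8)·(-17/5) = -101/40.

-101/40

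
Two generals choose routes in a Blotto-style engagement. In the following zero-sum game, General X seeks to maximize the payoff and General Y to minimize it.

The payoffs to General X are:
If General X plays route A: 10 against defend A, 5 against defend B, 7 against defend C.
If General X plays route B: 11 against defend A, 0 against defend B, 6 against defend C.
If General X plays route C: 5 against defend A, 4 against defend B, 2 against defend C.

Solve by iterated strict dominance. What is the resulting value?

5

Column defend A is strictly dominated by defend B for General Y (5<10, 0<11, 4<5); eliminate defend A.
Row route C is strictly dominated by row route A (5>4, 7>2); eliminate route C.
Column defend C is strictly dominated by defend B for General Y (5<7, 0<6); eliminate defend C.
Row route B is strictly dominated by row route A (5>0); eliminate route B.
Only (route A, defend B) remains, with payoff 5.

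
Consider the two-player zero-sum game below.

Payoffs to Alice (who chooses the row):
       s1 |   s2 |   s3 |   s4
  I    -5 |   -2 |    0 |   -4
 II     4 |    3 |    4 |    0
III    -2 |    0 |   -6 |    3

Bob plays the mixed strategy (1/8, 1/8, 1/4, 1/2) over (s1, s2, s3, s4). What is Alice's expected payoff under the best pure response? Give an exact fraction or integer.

I: (-5)·(1/8) + (-2)·(1/8) + (0)·(1/4) + (-4)·(1/2) = -23/8.
II: (4)·(1/8) + (3)·(1/8) + (4)·(1/4) + (0)·(1/2) = 15/8.
III: (-2)·(1/8) + (0)·(1/8) + (-6)·(1/4) + (3)·(1/2) = -1/4.
The best pure response is II with expected payoff 15/8.

15/8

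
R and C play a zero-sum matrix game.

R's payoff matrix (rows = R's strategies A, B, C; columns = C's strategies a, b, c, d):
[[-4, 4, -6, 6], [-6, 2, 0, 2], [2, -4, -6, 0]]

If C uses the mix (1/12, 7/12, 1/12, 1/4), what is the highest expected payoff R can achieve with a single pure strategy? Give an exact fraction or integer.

3

A: (-4)·(1/12) + (4)·(7/12) + (-6)·(1/12) + (6)·(1/4) = 3.
B: (-6)·(1/12) + (2)·(7/12) + (0)·(1/12) + (2)·(1/4) = 7/6.
C: (2)·(1/12) + (-4)·(7/12) + (-6)·(1/12) + (0)·(1/4) = -8/3.
The best pure response is A with expected payoff 3.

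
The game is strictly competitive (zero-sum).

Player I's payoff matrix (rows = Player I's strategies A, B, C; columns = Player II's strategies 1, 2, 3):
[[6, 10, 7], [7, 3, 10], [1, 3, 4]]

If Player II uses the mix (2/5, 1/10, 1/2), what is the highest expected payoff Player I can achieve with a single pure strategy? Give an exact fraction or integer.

A: (6)·(2/5) + (10)·(1/10) + (7)·(1/2) = 69/10.
B: (7)·(2/5) + (3)·(1/10) + (10)·(1/2) = 81/10.
C: (1)·(2/5) + (3)·(1/10) + (4)·(1/2) = 27/10.
The best pure response is B with expected payoff 81/10.

81/10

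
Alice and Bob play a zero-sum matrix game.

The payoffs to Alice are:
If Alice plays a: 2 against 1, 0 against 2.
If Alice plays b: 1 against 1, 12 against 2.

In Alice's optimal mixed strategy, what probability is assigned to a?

Row minima are 0 and 1, so Alice's maximin is 1; column maxima are 2 and 12, so Bob's minimax is 2. These differ, so the equilibrium is in mixed strategies.
Let Alice play a with probability p. Bob is indifferent when 2p + (1−p) = 12(1−p), giving p = 11/13.

11/13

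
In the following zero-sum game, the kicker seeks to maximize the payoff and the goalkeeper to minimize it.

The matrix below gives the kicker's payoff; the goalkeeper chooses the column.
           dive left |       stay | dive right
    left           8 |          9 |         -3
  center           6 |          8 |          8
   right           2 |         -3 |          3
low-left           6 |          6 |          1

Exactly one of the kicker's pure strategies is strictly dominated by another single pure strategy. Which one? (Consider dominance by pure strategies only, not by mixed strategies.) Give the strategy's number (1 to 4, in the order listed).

Compare right with center: 6 > 2, 8 > -3, 8 > 3.
So center strictly dominates right for the kicker; right is strictly dominated.

3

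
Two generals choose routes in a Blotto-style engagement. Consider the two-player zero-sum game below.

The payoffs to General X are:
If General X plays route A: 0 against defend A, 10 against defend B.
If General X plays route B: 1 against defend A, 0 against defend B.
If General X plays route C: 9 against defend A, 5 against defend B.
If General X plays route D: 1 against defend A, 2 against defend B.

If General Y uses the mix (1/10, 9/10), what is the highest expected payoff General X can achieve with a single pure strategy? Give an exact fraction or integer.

9

route A: (0)·(1/10) + (10)·(9/10) = 9.
route B: (1)·(1/10) + (0)·(9/10) = 1/10.
route C: (9)·(1/10) + (5)·(9/10) = 27/5.
route D: (1)·(1/10) + (2)·(9/10) = 19/10.
The best pure response is route A with expected payoff 9.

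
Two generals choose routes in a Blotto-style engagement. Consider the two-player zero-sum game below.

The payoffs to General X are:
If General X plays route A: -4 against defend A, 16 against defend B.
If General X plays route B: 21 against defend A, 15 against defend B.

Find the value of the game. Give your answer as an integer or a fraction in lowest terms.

Row minima are -4 and 15, so General X's maximin is 15; column maxima are 21 and 16, so General Y's minimax is 16. These differ, so the equilibrium is in mixed strategies.
Let General X play route A with probability p. General Y is indifferent when −4p + 21(1−p) = 16p + 15(1−p), giving p = 3/13.
Let General Y play defend A with probability q. General X is indifferent when −4q + 16(1−q) = 21q + 15(1−q), giving q = 1/26.
The value is -4·(1/26) + (16)·(25/26) = 198/13.

198/13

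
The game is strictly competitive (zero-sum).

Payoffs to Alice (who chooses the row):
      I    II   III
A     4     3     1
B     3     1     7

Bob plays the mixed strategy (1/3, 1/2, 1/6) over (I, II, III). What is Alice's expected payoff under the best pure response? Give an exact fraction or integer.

A: (4)·(1/3) + (3)·(1/2) + (1)·(1/6) = 3.
B: (3)·(1/3) + (1)·(1/2) + (7)·(1/6) = 8/3.
The best pure response is A with expected payoff 3.

3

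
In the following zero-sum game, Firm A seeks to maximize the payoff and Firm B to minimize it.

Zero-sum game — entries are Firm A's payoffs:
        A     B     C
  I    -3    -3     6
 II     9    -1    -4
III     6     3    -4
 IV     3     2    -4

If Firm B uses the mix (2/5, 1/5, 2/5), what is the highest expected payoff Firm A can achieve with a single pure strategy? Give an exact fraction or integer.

9/5

I: (-3)·(2/5) + (-3)·(1/5) + (6)·(2/5) = 3/5.
II: (9)·(2/5) + (-1)·(1/5) + (-4)·(2/5) = 9/5.
III: (6)·(2/5) + (3)·(1/5) + (-4)·(2/5) = 7/5.
IV: (3)·(2/5) + (2)·(1/5) + (-4)·(2/5) = 0.
The best pure response is II with expected payoff 9/5.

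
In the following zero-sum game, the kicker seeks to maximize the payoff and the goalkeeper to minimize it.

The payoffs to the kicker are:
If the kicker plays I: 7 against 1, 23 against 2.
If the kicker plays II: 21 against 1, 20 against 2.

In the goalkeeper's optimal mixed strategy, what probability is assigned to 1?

3/17

Row minima are 7 and 20, so the kicker's maximin is 20; column maxima are 21 and 23, so the goalkeeper's minimax is 21. These differ, so the equilibrium is in mixed strategies.
Let the goalkeeper play 1 with probability q. The kicker is indifferent when 7q + 23(1−q) = 21q + 20(1−q), giving q = 3/17.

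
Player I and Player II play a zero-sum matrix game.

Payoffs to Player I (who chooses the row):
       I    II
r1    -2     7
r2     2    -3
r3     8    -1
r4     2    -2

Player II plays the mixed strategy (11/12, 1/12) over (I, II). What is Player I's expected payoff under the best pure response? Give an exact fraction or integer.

r1: (-2)·(11/12) + (7)·(1/12) = -5/4.
r2: (2)·(11/12) + (-3)·(1/12) = 19/12.
r3: (8)·(11/12) + (-1)·(1/12) = 29/4.
r4: (2)·(11/12) + (-2)·(1/12) = 5/3.
The best pure response is r3 with expected payoff 29/4.

29/4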